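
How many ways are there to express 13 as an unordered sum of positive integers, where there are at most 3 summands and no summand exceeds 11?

Enumerating:
11,2
11,1,1
10,3
10,2,1
9,4
9,3,1
9,2,2
8,5
8,4,1
8,3,2
7,6
7,5,1
7,4,2
7,3,3
6,6,1
6,5,2
6,4,3
5,5,3
5,4,4
That's 19 in total.

19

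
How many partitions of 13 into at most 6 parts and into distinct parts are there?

They are:
13
1 + 12
2 + 11
3 + 10
1 + 2 + 10
4 + 9
1 + 3 + 9
5 + 8
1 + 4 + 8
2 + 3 + 8
6 + 7
1 + 5 + 7
2 + 4 + 7
1 + 2 + 3 + 7
2 + 5 + 6
3 + 4 + 6
1 + 2 + 4 + 6
1 + 3 + 4 + 5
Counting gives 18.

18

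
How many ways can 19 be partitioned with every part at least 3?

39

A partial list (first 12 by largest part):
19
16, 3
15, 4
14, 5
13, 6
13, 3, 3
12, 7
12, 4, 3
11, 8
11, 5, 3
11, 4, 4
10, 9
…and 27 more, for 39 total.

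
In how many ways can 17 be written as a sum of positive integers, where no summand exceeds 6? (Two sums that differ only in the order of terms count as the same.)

A full systematic count gives 163.

163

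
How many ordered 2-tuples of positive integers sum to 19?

18

By stars and bars with positive parts, the count is C(18,1) = 18.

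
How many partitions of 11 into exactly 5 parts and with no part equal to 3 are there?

Enumerating:
7, 1, 1, 1, 1
6, 2, 1, 1, 1
5, 2, 2, 1, 1
4, 4, 1, 1, 1
4, 2, 2, 2, 1
Counting gives 5.

5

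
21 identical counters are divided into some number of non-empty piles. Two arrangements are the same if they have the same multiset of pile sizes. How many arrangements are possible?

792

Enumerating by decreasing first part gives 792 partitions in all.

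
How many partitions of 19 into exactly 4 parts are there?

A partial list (first 12 by largest part):
16, 1, 1, 1
15, 2, 1, 1
14, 3, 1, 1
14, 2, 2, 1
13, 4, 1, 1
13, 3, 2, 1
13, 2, 2, 2
12, 5, 1, 1
12, 4, 2, 1
12, 3, 3, 1
12, 3, 2, 2
11, 6, 1, 1
…and 42 more, for 54 total.

54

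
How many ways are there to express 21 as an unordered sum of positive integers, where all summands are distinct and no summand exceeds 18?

Counting exhaustively, 73 partitions satisfy the conditions.

73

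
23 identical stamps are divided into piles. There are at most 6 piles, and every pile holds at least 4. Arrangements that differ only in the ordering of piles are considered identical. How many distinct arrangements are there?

39

A partial list (first 12 by largest part):
23
19,4
18,5
17,6
16,7
15,8
15,4,4
14,9
14,5,4
13,10
13,6,4
13,5,5
…and 27 more, for 39 total.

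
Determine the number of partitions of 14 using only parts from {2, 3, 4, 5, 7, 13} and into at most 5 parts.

14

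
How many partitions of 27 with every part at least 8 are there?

10

The partitions of 27 that satisfy the conditions:
27
19, 8
18, 9
17, 10
16, 11
15, 12
14, 13
11, 8, 8
10, 9, 8
9, 9, 9
That's 10 in total.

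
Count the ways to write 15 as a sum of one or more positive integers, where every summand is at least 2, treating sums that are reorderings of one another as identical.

41

There are too many to list fully; the first 12 (by largest part) are:
15
2, 13
3, 12
4, 11
2, 2, 11
5, 10
2, 3, 10
6, 9
2, 4, 9
3, 3, 9
2, 2, 2, 9
7, 8
…and 29 more, for 41 total.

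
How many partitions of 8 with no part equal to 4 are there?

They are:
8
1+7
2+6
1+1+6
3+5
1+2+5
1+1+1+5
2+3+3
1+1+3+3
1+2+2+3
1+1+1+2+3
1+1+1+1+1+3
2+2+2+2
1+1+2+2+2
1+1+1+1+2+2
1+1+1+1+1+1+2
1+1+1+1+1+1+1+1
Counting gives 17.

17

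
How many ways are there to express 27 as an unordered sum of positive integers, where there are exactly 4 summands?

150

There are 150 such partitions.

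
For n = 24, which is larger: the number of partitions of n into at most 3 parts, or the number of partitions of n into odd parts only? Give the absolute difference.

61

Partitions of 24 into at most 3 parts: 61.
Partitions of 24 into odd parts only: 122.
|61 − 122| = 61.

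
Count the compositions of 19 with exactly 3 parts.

153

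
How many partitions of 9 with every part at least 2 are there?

8

The partitions of 9 that satisfy the conditions:
9
7, 2
6, 3
5, 4
5, 2, 2
4, 3, 2
3, 3, 3
3, 2, 2, 2
Counting gives 8.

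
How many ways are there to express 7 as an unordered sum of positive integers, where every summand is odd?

They are:
7
5+1+1
3+3+1
3+1+1+1+1
1+1+1+1+1+1+1

5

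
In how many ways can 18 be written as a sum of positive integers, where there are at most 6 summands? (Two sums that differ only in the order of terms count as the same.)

199

Counting exhaustively, 199 partitions satisfy the conditions.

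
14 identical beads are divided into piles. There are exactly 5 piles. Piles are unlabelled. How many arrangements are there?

23

The partitions of 14 that satisfy the conditions:
10+1+1+1+1
9+2+1+1+1
8+3+1+1+1
8+2+2+1+1
7+4+1+1+1
7+3+2+1+1
7+2+2+2+1
6+5+1+1+1
6+4+2+1+1
6+3+3+1+1
6+3+2+2+1
6+2+2+2+2
5+5+2+1+1
5+4+3+1+1
5+4+2+2+1
5+3+3+2+1
5+3+2+2+2
4+4+4+1+1
4+4+3+2+1
4+4+2+2+2
4+3+3+3+1
4+3+3+2+2
3+3+3+3+2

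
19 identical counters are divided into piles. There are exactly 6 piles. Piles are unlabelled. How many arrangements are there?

71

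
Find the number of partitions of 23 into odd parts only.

Enumerating by decreasing first part gives 104 partitions in all.

104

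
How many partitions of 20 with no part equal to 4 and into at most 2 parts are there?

Listing the qualifying partitions of 20:
20
1+19
2+18
3+17
5+15
6+14
7+13
8+12
9+11
10+10
That's 10 in total.

10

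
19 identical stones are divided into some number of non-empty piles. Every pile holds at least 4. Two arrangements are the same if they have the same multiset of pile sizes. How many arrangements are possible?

18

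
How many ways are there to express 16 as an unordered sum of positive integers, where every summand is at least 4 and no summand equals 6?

8

The partitions of 16 that satisfy the conditions:
16
12,4
11,5
9,7
8,8
8,4,4
7,5,4
4,4,4,4
Counting gives 8.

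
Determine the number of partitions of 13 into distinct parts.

18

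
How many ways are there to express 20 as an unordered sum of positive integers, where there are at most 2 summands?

11

Enumerating:
20
19+1
18+2
17+3
16+4
15+5
14+6
13+7
12+8
11+9
10+10
Counting gives 11.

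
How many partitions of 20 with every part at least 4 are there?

24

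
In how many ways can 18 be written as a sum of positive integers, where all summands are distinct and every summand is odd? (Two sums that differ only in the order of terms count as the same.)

5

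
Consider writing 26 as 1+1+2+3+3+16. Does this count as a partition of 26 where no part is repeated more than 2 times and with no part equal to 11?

The parts sum to 26, and the condition 'no summand is used more than 2 times' holds; the condition 'no summand equals 11' holds.

Yes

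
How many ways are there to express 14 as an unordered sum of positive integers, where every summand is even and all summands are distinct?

They are:
14
12,2
10,4
8,6
8,4,2

5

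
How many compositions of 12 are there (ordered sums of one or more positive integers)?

Each of the 11 gaps between 12 units is either a break or not: 2^11 = 2048.

2048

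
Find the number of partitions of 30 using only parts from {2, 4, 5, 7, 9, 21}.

61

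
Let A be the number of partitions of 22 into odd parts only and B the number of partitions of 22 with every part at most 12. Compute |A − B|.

Partitions of 22 into odd parts only: 89.
Partitions of 22 with every part at most 12: 905.
|89 − 905| = 816.

816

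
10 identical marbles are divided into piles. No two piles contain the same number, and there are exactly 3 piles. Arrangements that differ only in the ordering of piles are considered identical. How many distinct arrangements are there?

The partitions of 10 that satisfy the conditions:
7+2+1
6+3+1
5+4+1
5+3+2
Counting gives 4.

4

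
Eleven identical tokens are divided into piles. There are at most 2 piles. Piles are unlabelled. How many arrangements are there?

Enumerating:
11
10+1
9+2
8+3
7+4
6+5

6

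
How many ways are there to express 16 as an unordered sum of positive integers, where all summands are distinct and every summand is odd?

They are:
1 + 15
3 + 13
5 + 11
7 + 9
1 + 3 + 5 + 7
Counting gives 5.

5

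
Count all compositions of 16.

32768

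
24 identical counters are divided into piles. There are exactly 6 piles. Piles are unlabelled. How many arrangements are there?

There are 199 such partitions.

199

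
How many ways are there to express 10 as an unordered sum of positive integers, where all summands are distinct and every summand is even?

Listing the qualifying partitions of 10:
10
8+2
6+4

3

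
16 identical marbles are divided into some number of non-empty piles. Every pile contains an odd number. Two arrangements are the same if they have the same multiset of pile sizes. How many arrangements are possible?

There are too many to list fully; the first 12 (by largest part) are:
15,1
13,3
13,1,1,1
11,5
11,3,1,1
11,1,1,1,1,1
9,7
9,5,1,1
9,3,3,1
9,3,1,1,1,1
9,1,1,1,1,1,1,1
7,7,1,1
…and 20 more, for 32 total.

32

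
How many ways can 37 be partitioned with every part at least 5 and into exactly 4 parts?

72

Counting exhaustively, 72 partitions satisfy the conditions.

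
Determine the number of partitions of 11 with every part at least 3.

6

Enumerating:
11
3,8
4,7
5,6
3,3,5
3,4,4
Counting gives 6.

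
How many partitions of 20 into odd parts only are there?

There are too many to list fully; the first 12 (by largest part) are:
19+1
17+3
17+1+1+1
15+5
15+3+1+1
15+1+1+1+1+1
13+7
13+5+1+1
13+3+3+1
13+3+1+1+1+1
13+1+1+1+1+1+1+1
11+9
…and 52 more, for 64 total.

64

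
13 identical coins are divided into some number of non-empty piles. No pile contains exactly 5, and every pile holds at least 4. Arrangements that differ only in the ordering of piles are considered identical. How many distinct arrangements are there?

Enumerating:
13
9+4
7+6
Counting gives 3.

3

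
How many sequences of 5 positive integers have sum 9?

70

Equivalently, choose which 4 of the 8 gaps become plus signs: C(8,4) = 70.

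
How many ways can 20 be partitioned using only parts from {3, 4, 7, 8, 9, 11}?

12

Enumerating:
11 + 9
11 + 3 + 3 + 3
9 + 8 + 3
9 + 7 + 4
9 + 4 + 4 + 3
8 + 8 + 4
8 + 4 + 4 + 4
8 + 3 + 3 + 3 + 3
7 + 7 + 3 + 3
7 + 4 + 3 + 3 + 3
4 + 4 + 4 + 4 + 4
4 + 4 + 3 + 3 + 3 + 3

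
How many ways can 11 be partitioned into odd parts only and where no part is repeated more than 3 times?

They are:
11
9 + 1 + 1
7 + 3 + 1
5 + 5 + 1
5 + 3 + 3
5 + 3 + 1 + 1 + 1
3 + 3 + 3 + 1 + 1

7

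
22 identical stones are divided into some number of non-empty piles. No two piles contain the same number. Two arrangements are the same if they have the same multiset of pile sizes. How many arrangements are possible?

There are 89 such partitions.

89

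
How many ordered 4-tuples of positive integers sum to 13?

By stars and bars with positive parts, the count is C(12,3) = 220.

220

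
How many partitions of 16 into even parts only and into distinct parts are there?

They are:
16
14,2
12,4
10,6
10,4,2
8,6,2

6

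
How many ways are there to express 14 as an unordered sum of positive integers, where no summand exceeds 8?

Direct enumeration gives 116 partitions.

116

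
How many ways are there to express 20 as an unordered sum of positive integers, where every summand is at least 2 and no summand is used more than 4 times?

122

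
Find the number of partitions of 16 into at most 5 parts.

Counting exhaustively, 101 partitions satisfy the conditions.

101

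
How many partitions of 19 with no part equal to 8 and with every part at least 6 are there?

5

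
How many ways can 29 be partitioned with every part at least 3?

273

Enumerating by decreasing first part gives 273 partitions in all.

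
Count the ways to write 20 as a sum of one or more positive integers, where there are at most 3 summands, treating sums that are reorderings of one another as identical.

There are too many to list fully; the first 12 (by largest part) are:
20
19,1
18,2
18,1,1
17,3
17,2,1
16,4
16,3,1
16,2,2
15,5
15,4,1
15,3,2
…and 32 more, for 44 total.

44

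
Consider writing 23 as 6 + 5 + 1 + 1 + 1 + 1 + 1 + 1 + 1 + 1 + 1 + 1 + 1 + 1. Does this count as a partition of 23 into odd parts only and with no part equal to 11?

No

The parts sum to 23, and the condition 'every summand is odd' is violated.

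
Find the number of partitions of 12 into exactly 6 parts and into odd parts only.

3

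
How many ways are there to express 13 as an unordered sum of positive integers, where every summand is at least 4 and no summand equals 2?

5

The partitions of 13 that satisfy the conditions:
13
9+4
8+5
7+6
5+4+4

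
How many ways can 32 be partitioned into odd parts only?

There are 390 such partitions.

390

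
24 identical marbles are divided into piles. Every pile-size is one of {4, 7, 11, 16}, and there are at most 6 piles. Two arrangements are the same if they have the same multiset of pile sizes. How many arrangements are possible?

2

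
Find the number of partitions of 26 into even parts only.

101

Systematic enumeration (by largest part, then next-largest, …) yields 101.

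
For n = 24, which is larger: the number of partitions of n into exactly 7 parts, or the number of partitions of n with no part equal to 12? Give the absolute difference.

1297

Partitions of 24 into exactly 7 parts: 201.
Partitions of 24 with no part equal to 12: 1498.
|201 − 1498| = 1297.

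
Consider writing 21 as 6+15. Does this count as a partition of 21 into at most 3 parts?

The parts sum to 21, and the condition 'there are at most 3 summands' holds.

Yes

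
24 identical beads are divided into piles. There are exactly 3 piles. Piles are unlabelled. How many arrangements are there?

There are too many to list fully; the first 12 (by largest part) are:
22 + 1 + 1
21 + 2 + 1
20 + 3 + 1
20 + 2 + 2
19 + 4 + 1
19 + 3 + 2
18 + 5 + 1
18 + 4 + 2
18 + 3 + 3
17 + 6 + 1
17 + 5 + 2
17 + 4 + 3
…and 36 more, for 48 total.

48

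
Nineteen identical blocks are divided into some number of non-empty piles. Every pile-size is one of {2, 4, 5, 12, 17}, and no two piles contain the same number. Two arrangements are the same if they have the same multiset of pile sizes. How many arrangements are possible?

2

They are:
17, 2
12, 5, 2
Counting gives 2.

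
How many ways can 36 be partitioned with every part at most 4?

There are 478 such partitions.

478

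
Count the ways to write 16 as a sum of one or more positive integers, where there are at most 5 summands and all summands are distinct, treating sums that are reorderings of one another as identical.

32

A partial list (first 12 by largest part):
16
1+15
2+14
3+13
1+2+13
4+12
1+3+12
5+11
1+4+11
2+3+11
6+10
1+5+10
…and 20 more, for 32 total.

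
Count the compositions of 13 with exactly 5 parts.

495

Place 4 bars in the 12 internal gaps of a row of 13 dots: C(12,4) = 495.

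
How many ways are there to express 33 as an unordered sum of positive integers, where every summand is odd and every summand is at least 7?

8

They are:
33
19,7,7
17,9,7
15,11,7
15,9,9
13,13,7
13,11,9
11,11,11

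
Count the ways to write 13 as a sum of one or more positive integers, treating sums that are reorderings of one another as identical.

101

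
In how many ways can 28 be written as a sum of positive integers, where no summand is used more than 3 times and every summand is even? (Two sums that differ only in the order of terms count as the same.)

82

A full systematic count gives 82.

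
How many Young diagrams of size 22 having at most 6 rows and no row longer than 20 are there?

There are 389 such partitions.

389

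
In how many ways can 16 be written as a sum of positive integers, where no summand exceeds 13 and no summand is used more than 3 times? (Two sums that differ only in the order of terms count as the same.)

A full systematic count gives 128.

128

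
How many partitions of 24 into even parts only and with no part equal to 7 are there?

Direct enumeration gives 77 partitions.

77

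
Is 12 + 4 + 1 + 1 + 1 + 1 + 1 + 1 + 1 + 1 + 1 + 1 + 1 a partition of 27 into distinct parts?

The parts sum to 27, and the condition 'all summands are distinct' is violated.

No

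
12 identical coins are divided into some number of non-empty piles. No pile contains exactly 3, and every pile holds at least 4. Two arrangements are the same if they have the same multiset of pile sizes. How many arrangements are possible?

5

Listing the qualifying partitions of 12:
12
4+8
5+7
6+6
4+4+4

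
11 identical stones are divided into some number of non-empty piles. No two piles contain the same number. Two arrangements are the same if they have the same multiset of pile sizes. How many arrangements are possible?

12

They are:
11
10, 1
9, 2
8, 3
8, 2, 1
7, 4
7, 3, 1
6, 5
6, 4, 1
6, 3, 2
5, 4, 2
5, 3, 2, 1
That's 12 in total.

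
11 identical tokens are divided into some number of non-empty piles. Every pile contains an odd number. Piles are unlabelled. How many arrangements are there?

12

They are:
11
1, 1, 9
1, 3, 7
1, 1, 1, 1, 7
1, 5, 5
3, 3, 5
1, 1, 1, 3, 5
1, 1, 1, 1, 1, 1, 5
1, 1, 3, 3, 3
1, 1, 1, 1, 1, 3, 3
1, 1, 1, 1, 1, 1, 1, 1, 3
1, 1, 1, 1, 1, 1, 1, 1, 1, 1, 1
Counting gives 12.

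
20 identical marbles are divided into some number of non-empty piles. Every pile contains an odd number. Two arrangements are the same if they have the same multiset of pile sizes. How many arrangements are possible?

A partial list (first 12 by largest part):
19+1
17+3
17+1+1+1
15+5
15+3+1+1
15+1+1+1+1+1
13+7
13+5+1+1
13+3+3+1
13+3+1+1+1+1
13+1+1+1+1+1+1+1
11+9
…and 52 more, for 64 total.

64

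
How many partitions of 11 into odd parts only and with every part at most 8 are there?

Listing the qualifying partitions of 11:
7,3,1
7,1,1,1,1
5,5,1
5,3,3
5,3,1,1,1
5,1,1,1,1,1,1
3,3,3,1,1
3,3,1,1,1,1,1
3,1,1,1,1,1,1,1,1
1,1,1,1,1,1,1,1,1,1,1

10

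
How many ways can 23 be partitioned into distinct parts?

104

Systematic enumeration (by largest part, then next-largest, …) yields 104.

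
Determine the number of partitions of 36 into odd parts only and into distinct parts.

33

There are too many to list fully; the first 12 (by largest part) are:
1,35
3,33
5,31
7,29
9,27
1,3,5,27
11,25
1,3,7,25
13,23
1,3,9,23
1,5,7,23
15,21
…and 21 more, for 33 total.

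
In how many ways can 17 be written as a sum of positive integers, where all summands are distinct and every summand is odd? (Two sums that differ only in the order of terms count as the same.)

5

The partitions of 17 that satisfy the conditions:
17
1,3,13
1,5,11
1,7,9
3,5,9
Counting gives 5.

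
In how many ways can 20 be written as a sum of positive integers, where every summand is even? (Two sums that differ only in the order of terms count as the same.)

A partial list (first 12 by largest part):
20
2, 18
4, 16
2, 2, 16
6, 14
2, 4, 14
2, 2, 2, 14
8, 12
2, 6, 12
4, 4, 12
2, 2, 4, 12
2, 2, 2, 2, 12
…and 30 more, for 42 total.

42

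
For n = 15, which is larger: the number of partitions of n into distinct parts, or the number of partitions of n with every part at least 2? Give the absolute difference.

14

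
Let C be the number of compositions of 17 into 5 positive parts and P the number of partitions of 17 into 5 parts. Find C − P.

1773

Ordered (compositions into 5 parts): C(16,4) = 1820.
Unordered (partitions into 5 parts): 47.
Difference: 1820 − 47 = 1773.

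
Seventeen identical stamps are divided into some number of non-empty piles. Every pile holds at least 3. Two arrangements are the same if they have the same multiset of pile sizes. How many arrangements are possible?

25

They are:
17
14, 3
13, 4
12, 5
11, 6
11, 3, 3
10, 7
10, 4, 3
9, 8
9, 5, 3
9, 4, 4
8, 6, 3
8, 5, 4
8, 3, 3, 3
7, 7, 3
7, 6, 4
7, 5, 5
7, 4, 3, 3
6, 6, 5
6, 5, 3, 3
6, 4, 4, 3
5, 5, 4, 3
5, 4, 4, 4
5, 3, 3, 3, 3
4, 4, 3, 3, 3
That's 25 in total.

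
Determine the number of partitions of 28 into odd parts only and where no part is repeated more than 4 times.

A full systematic count gives 104.

104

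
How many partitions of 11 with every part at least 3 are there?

6

They are:
11
8,3
7,4
6,5
5,3,3
4,4,3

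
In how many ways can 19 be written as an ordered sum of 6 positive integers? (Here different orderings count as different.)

By stars and bars with positive parts, the count is C(18,5) = 8568.

8568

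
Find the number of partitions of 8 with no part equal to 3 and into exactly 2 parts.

3

The partitions of 8 that satisfy the conditions:
7,1
6,2
4,4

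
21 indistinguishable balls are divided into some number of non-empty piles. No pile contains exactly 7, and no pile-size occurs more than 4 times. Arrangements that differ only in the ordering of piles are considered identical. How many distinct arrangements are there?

There are 405 such partitions.

405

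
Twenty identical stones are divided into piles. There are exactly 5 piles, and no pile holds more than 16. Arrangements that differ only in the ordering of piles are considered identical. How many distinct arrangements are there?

84

Counting exhaustively, 84 partitions satisfy the conditions.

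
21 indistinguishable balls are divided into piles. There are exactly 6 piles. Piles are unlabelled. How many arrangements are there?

110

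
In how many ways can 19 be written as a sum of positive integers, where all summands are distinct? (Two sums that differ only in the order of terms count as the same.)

A partial list (first 12 by largest part):
19
18, 1
17, 2
16, 3
16, 2, 1
15, 4
15, 3, 1
14, 5
14, 4, 1
14, 3, 2
13, 6
13, 5, 1
…and 42 more, for 54 total.

54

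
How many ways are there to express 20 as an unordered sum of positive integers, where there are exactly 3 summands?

33

There are too many to list fully; the first 12 (by largest part) are:
18 + 1 + 1
17 + 2 + 1
16 + 3 + 1
16 + 2 + 2
15 + 4 + 1
15 + 3 + 2
14 + 5 + 1
14 + 4 + 2
14 + 3 + 3
13 + 6 + 1
13 + 5 + 2
13 + 4 + 3
…and 21 more, for 33 total.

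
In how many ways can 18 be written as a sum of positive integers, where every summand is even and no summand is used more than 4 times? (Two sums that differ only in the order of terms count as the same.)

25

Enumerating:
18
16+2
14+4
14+2+2
12+6
12+4+2
12+2+2+2
10+8
10+6+2
10+4+4
10+4+2+2
10+2+2+2+2
8+8+2
8+6+4
8+6+2+2
8+4+4+2
8+4+2+2+2
6+6+6
6+6+4+2
6+6+2+2+2
6+4+4+4
6+4+4+2+2
6+4+2+2+2+2
4+4+4+4+2
4+4+4+2+2+2
That's 25 in total.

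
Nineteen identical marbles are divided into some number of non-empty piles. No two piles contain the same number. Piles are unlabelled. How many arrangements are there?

There are too many to list fully; the first 12 (by largest part) are:
19
18,1
17,2
16,3
16,2,1
15,4
15,3,1
14,5
14,4,1
14,3,2
13,6
13,5,1
…and 42 more, for 54 total.

54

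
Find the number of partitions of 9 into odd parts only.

8

Listing the qualifying partitions of 9:
9
7, 1, 1
5, 3, 1
5, 1, 1, 1, 1
3, 3, 3
3, 3, 1, 1, 1
3, 1, 1, 1, 1, 1, 1
1, 1, 1, 1, 1, 1, 1, 1, 1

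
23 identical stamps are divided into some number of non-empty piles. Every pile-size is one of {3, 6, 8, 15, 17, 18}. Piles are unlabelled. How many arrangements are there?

6

They are:
6 + 17
3 + 3 + 17
8 + 15
3 + 6 + 6 + 8
3 + 3 + 3 + 6 + 8
3 + 3 + 3 + 3 + 3 + 8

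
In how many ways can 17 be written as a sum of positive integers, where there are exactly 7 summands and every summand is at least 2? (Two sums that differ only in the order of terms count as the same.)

3

Listing the qualifying partitions of 17:
5, 2, 2, 2, 2, 2, 2
4, 3, 2, 2, 2, 2, 2
3, 3, 3, 2, 2, 2, 2
Counting gives 3.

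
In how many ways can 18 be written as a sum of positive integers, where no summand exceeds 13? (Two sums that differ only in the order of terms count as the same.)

Enumerating by decreasing first part gives 373 partitions in all.

373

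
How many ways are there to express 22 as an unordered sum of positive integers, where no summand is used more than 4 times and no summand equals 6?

464

Enumerating by decreasing first part gives 464 partitions in all.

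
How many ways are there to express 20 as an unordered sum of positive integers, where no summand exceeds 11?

A full systematic count gives 560.

560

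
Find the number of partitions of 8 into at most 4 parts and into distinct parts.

6

The partitions of 8 that satisfy the conditions:
8
7 + 1
6 + 2
5 + 3
5 + 2 + 1
4 + 3 + 1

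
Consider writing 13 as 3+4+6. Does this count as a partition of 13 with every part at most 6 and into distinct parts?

Yes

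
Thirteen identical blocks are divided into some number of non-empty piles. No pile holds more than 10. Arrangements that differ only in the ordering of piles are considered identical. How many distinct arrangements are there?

97

A full systematic count gives 97.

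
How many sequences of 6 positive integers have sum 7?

A composition of 7 into 6 positive parts is chosen by placing 5 dividers among the 6 gaps between 7 units: C(6,5) = 6.

6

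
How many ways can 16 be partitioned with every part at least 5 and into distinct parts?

The partitions of 16 that satisfy the conditions:
16
5+11
6+10
7+9

4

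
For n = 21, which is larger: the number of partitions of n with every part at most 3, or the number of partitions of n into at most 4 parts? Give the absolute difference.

72

Partitions of 21 with every part at most 3: 48.
Partitions of 21 into at most 4 parts: 120.
|48 − 120| = 72.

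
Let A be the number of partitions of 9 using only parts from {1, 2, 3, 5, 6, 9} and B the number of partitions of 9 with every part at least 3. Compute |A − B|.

16

Partitions of 9 using only parts from {1, 2, 3, 5, 6, 9}: 20.
Partitions of 9 with every part at least 3: 4.
|20 − 4| = 16.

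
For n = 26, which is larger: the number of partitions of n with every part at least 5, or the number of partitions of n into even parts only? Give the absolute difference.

65

Partitions of 26 with every part at least 5: 36.
Partitions of 26 into even parts only: 101.
|36 − 101| = 65.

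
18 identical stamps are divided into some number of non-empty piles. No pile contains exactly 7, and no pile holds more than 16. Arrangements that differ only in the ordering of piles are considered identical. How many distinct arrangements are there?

327

There are 327 such partitions.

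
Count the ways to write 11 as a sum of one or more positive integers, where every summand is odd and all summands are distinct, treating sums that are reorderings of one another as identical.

The partitions of 11 that satisfy the conditions:
11
7+3+1

2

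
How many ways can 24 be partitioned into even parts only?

77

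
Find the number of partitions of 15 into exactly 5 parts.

There are too many to list fully; the first 12 (by largest part) are:
1 + 1 + 1 + 1 + 11
1 + 1 + 1 + 2 + 10
1 + 1 + 1 + 3 + 9
1 + 1 + 2 + 2 + 9
1 + 1 + 1 + 4 + 8
1 + 1 + 2 + 3 + 8
1 + 2 + 2 + 2 + 8
1 + 1 + 1 + 5 + 7
1 + 1 + 2 + 4 + 7
1 + 1 + 3 + 3 + 7
1 + 2 + 2 + 3 + 7
2 + 2 + 2 + 2 + 7
…and 18 more, for 30 total.

30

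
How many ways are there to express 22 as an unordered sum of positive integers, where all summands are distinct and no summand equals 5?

62

A partial list (first 12 by largest part):
22
1,21
2,20
3,19
1,2,19
4,18
1,3,18
1,4,17
2,3,17
6,16
2,4,16
1,2,3,16
…and 50 more, for 62 total.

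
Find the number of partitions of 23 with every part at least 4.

39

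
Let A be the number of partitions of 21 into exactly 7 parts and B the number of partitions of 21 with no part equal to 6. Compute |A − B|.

511

Partitions of 21 into exactly 7 parts: 105.
Partitions of 21 with no part equal to 6: 616.
|105 − 616| = 511.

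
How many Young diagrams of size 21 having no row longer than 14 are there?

762

Systematic enumeration (by largest part, then next-largest, …) yields 762.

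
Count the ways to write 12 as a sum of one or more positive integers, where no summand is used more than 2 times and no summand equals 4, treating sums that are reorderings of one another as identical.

24

Enumerating:
12
11, 1
10, 2
10, 1, 1
9, 3
9, 2, 1
8, 3, 1
8, 2, 2
8, 2, 1, 1
7, 5
7, 3, 2
7, 3, 1, 1
7, 2, 2, 1
6, 6
6, 5, 1
6, 3, 3
6, 3, 2, 1
6, 2, 2, 1, 1
5, 5, 2
5, 5, 1, 1
5, 3, 3, 1
5, 3, 2, 2
5, 3, 2, 1, 1
3, 3, 2, 2, 1, 1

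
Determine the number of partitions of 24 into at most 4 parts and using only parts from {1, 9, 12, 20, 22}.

Enumerating:
22 + 1 + 1
12 + 12
Counting gives 2.

2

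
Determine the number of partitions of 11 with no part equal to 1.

14

The partitions of 11 that satisfy the conditions:
11
9 + 2
8 + 3
7 + 4
7 + 2 + 2
6 + 5
6 + 3 + 2
5 + 4 + 2
5 + 3 + 3
5 + 2 + 2 + 2
4 + 4 + 3
4 + 3 + 2 + 2
3 + 3 + 3 + 2
3 + 2 + 2 + 2 + 2
That's 14 in total.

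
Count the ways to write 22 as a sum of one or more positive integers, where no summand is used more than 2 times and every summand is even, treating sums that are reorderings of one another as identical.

There are too many to list fully; the first 12 (by largest part) are:
22
20 + 2
18 + 4
18 + 2 + 2
16 + 6
16 + 4 + 2
14 + 8
14 + 6 + 2
14 + 4 + 4
14 + 4 + 2 + 2
12 + 10
12 + 8 + 2
…and 15 more, for 27 total.

27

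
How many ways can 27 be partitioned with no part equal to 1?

574

Direct enumeration gives 574 partitions.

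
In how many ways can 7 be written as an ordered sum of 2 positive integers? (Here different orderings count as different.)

Place 1 bars in the 6 internal gaps of a row of 7 dots: C(6,1) = 6.

6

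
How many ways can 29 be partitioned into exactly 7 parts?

522

Counting exhaustively, 522 partitions satisfy the conditions.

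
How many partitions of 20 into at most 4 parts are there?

108

Direct enumeration gives 108 partitions.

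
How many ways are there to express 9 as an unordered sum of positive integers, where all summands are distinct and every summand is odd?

2

The partitions of 9 that satisfy the conditions:
9
5+3+1
Counting gives 2.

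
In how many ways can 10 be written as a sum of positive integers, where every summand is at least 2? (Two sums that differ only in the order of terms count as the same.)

The partitions of 10 that satisfy the conditions:
10
8 + 2
7 + 3
6 + 4
6 + 2 + 2
5 + 5
5 + 3 + 2
4 + 4 + 2
4 + 3 + 3
4 + 2 + 2 + 2
3 + 3 + 2 + 2
2 + 2 + 2 + 2 + 2
Counting gives 12.

12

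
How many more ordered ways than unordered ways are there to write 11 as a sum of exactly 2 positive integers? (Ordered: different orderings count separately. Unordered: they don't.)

5

Ordered (compositions into 2 parts): C(10,1) = 10.
Partitions of 11 into exactly 2 parts: 5.
Difference: 10 − 5 = 5.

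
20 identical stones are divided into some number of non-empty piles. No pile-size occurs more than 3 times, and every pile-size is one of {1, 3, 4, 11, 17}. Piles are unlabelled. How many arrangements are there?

8

Enumerating:
17+3
17+1+1+1
11+4+4+1
11+4+3+1+1
11+3+3+3
11+3+3+1+1+1
4+4+4+3+3+1+1
4+4+3+3+3+1+1+1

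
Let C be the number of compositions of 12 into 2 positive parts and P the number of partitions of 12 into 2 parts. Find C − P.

Ordered (compositions into 2 parts): C(11,1) = 11.
Partitions of 12 into exactly 2 parts: 6.
Difference: 11 − 6 = 5.

5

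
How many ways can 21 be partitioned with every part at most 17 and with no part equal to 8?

Counting exhaustively, 684 partitions satisfy the conditions.

684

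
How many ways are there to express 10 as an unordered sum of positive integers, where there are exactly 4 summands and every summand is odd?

Listing the qualifying partitions of 10:
7+1+1+1
5+3+1+1
3+3+3+1
That's 3 in total.

3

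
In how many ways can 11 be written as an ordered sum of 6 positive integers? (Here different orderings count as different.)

By stars and bars with positive parts, the count is C(10,5) = 252.

252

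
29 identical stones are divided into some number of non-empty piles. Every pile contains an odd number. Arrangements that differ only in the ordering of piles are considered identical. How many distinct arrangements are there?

256

There are 256 such partitions.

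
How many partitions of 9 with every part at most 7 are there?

28

There are too many to list fully; the first 12 (by largest part) are:
7+2
7+1+1
6+3
6+2+1
6+1+1+1
5+4
5+3+1
5+2+2
5+2+1+1
5+1+1+1+1
4+4+1
4+3+2
…and 16 more, for 28 total.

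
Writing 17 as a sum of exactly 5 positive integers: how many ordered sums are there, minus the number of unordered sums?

Ordered (compositions into 5 parts): C(16,4) = 1820.
Unordered (partitions into 5 parts): 47.
Difference: 1820 − 47 = 1773.

1773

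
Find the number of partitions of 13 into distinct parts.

Enumerating:
13
12,1
11,2
10,3
10,2,1
9,4
9,3,1
8,5
8,4,1
8,3,2
7,6
7,5,1
7,4,2
7,3,2,1
6,5,2
6,4,3
6,4,2,1
5,4,3,1

18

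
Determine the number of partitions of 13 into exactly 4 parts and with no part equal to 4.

The partitions of 13 that satisfy the conditions:
10 + 1 + 1 + 1
9 + 2 + 1 + 1
8 + 3 + 1 + 1
8 + 2 + 2 + 1
7 + 3 + 2 + 1
7 + 2 + 2 + 2
6 + 5 + 1 + 1
6 + 3 + 3 + 1
6 + 3 + 2 + 2
5 + 5 + 2 + 1
5 + 3 + 3 + 2
That's 11 in total.

11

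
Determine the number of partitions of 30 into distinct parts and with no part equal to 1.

There are 159 such partitions.

159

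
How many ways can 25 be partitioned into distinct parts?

Counting exhaustively, 142 partitions satisfy the conditions.

142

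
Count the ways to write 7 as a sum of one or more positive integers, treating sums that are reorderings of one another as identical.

They are:
7
6,1
5,2
5,1,1
4,3
4,2,1
4,1,1,1
3,3,1
3,2,2
3,2,1,1
3,1,1,1,1
2,2,2,1
2,2,1,1,1
2,1,1,1,1,1
1,1,1,1,1,1,1

15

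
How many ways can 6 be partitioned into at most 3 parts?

The partitions of 6 that satisfy the conditions:
6
5+1
4+2
4+1+1
3+3
3+2+1
2+2+2

7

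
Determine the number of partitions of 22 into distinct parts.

89

There are 89 such partitions.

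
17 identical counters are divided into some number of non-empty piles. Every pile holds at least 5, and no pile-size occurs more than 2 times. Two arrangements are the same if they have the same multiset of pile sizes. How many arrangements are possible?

They are:
17
12+5
11+6
10+7
9+8
7+5+5
6+6+5

7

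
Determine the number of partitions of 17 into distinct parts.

There are too many to list fully; the first 12 (by largest part) are:
17
16 + 1
15 + 2
14 + 3
14 + 2 + 1
13 + 4
13 + 3 + 1
12 + 5
12 + 4 + 1
12 + 3 + 2
11 + 6
11 + 5 + 1
…and 26 more, for 38 total.

38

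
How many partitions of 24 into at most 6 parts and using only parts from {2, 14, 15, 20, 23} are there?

2

Enumerating:
20,2,2
14,2,2,2,2,2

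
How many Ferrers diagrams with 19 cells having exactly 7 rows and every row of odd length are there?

11

Listing the qualifying partitions of 19:
13 + 1 + 1 + 1 + 1 + 1 + 1
11 + 3 + 1 + 1 + 1 + 1 + 1
9 + 5 + 1 + 1 + 1 + 1 + 1
9 + 3 + 3 + 1 + 1 + 1 + 1
7 + 7 + 1 + 1 + 1 + 1 + 1
7 + 5 + 3 + 1 + 1 + 1 + 1
7 + 3 + 3 + 3 + 1 + 1 + 1
5 + 5 + 5 + 1 + 1 + 1 + 1
5 + 5 + 3 + 3 + 1 + 1 + 1
5 + 3 + 3 + 3 + 3 + 1 + 1
3 + 3 + 3 + 3 + 3 + 3 + 1
Counting gives 11.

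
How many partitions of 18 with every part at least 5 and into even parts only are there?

4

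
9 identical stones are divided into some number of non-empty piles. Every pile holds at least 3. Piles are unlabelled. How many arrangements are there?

Listing the qualifying partitions of 9:
9
6, 3
5, 4
3, 3, 3
That's 4 in total.

4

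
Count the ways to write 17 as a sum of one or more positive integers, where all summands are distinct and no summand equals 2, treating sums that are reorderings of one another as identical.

22

Enumerating:
17
16 + 1
14 + 3
13 + 4
13 + 3 + 1
12 + 5
12 + 4 + 1
11 + 6
11 + 5 + 1
10 + 7
10 + 6 + 1
10 + 4 + 3
9 + 8
9 + 7 + 1
9 + 5 + 3
9 + 4 + 3 + 1
8 + 6 + 3
8 + 5 + 4
8 + 5 + 3 + 1
7 + 6 + 4
7 + 6 + 3 + 1
7 + 5 + 4 + 1
Counting gives 22.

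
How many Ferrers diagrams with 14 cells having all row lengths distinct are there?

Listing the qualifying partitions of 14:
14
1+13
2+12
3+11
1+2+11
4+10
1+3+10
5+9
1+4+9
2+3+9
6+8
1+5+8
2+4+8
1+2+3+8
1+6+7
2+5+7
3+4+7
1+2+4+7
3+5+6
1+2+5+6
1+3+4+6
2+3+4+5

22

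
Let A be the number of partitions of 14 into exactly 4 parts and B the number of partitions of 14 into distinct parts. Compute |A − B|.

1

Partitions of 14 into exactly 4 parts: 23.
Partitions of 14 into distinct parts: 22.
|23 − 22| = 1.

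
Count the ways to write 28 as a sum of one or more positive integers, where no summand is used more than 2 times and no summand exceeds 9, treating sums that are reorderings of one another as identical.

280

Counting exhaustively, 280 partitions satisfy the conditions.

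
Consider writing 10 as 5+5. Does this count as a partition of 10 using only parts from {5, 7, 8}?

The parts sum to 10, and the condition 'each summand belongs to {5, 7, 8}' holds.

Yes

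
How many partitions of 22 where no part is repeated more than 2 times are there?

Counting exhaustively, 297 partitions satisfy the conditions.

297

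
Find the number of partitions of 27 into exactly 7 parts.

364

Counting exhaustively, 364 partitions satisfy the conditions.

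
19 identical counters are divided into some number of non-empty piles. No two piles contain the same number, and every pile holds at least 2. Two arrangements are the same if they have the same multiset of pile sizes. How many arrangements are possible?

29

A partial list (first 12 by largest part):
19
17+2
16+3
15+4
14+5
14+3+2
13+6
13+4+2
12+7
12+5+2
12+4+3
11+8
…and 17 more, for 29 total.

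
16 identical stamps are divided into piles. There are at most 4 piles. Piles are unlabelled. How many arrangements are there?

There are too many to list fully; the first 12 (by largest part) are:
16
15+1
14+2
14+1+1
13+3
13+2+1
13+1+1+1
12+4
12+3+1
12+2+2
12+2+1+1
11+5
…and 52 more, for 64 total.

64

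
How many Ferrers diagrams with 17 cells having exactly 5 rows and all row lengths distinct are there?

2

Listing the qualifying partitions of 17:
7, 4, 3, 2, 1
6, 5, 3, 2, 1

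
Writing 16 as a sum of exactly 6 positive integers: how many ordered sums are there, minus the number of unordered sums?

Compositions: C(15,5) = 3003.
Partitions of 16 into exactly 6 parts: 35.
Difference: 3003 − 35 = 2968.

2968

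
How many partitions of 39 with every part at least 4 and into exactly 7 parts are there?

49

There are too many to list fully; the first 12 (by largest part) are:
4 + 4 + 4 + 4 + 4 + 4 + 15
4 + 4 + 4 + 4 + 4 + 5 + 14
4 + 4 + 4 + 4 + 4 + 6 + 13
4 + 4 + 4 + 4 + 5 + 5 + 13
4 + 4 + 4 + 4 + 4 + 7 + 12
4 + 4 + 4 + 4 + 5 + 6 + 12
4 + 4 + 4 + 5 + 5 + 5 + 12
4 + 4 + 4 + 4 + 4 + 8 + 11
4 + 4 + 4 + 4 + 5 + 7 + 11
4 + 4 + 4 + 4 + 6 + 6 + 11
4 + 4 + 4 + 5 + 5 + 6 + 11
4 + 4 + 5 + 5 + 5 + 5 + 11
…and 37 more, for 49 total.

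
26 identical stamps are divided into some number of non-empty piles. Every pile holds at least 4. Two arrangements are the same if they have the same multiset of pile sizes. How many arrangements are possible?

There are too many to list fully; the first 12 (by largest part) are:
26
4+22
5+21
6+20
7+19
8+18
4+4+18
9+17
4+5+17
10+16
4+6+16
5+5+16
…and 58 more, for 70 total.

70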